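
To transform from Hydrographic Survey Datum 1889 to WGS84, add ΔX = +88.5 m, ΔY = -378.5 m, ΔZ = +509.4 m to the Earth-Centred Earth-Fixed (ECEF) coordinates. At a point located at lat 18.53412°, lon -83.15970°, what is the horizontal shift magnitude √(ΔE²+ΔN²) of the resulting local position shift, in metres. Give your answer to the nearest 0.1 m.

The local east axis at (φ, λ) is (−sin λ, cos λ, 0), so ΔE = −sin(-83.15970°)·88.5 + cos(-83.15970°)·(-378.5) = 42.79 m.
The local north axis is (−sin φ cos λ, −sin φ sin λ, cos φ), giving ΔN = -3.351 − 119.457 + 482.980 = 360.17 m.
Horizontal magnitude = √(ΔE² + ΔN²) = √(42.79² + 360.17²) = 362.70 m.

362.7 m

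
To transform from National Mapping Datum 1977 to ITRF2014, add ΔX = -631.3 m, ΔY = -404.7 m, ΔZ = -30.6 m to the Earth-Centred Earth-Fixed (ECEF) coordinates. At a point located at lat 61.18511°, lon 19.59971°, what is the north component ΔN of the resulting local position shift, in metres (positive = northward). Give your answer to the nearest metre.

ΔN = 625 m

At φ = 61.18511°, λ = 19.59971°: sin φ = 0.876181, cos φ = 0.481981, sin λ = 0.335447, cos λ = 0.942059.
ΔN = −sin φ cos λ·ΔX − sin φ sin λ·ΔY + cos φ·ΔZ = −(0.876181)(0.942059)(-631.3) − (0.876181)(0.335447)(-404.7) + (0.481981)(-30.6) = 625.28 m.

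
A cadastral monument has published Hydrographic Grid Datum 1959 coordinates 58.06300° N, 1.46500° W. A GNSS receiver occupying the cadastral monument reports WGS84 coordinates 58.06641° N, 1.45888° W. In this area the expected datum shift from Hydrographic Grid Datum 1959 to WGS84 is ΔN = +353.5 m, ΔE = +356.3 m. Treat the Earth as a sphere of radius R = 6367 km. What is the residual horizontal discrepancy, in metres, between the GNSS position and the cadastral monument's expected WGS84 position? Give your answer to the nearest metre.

26 m

Observed coordinate differences: Δφ = +0.00341°, Δλ = +0.00612°.
Converting to metres (1° lat = 111125 m, cos φ = 0.528986): observed ΔN = 378.9 m, observed ΔE = 359.8 m.
Subtracting the expected shift leaves a residual of 378.9 − (353.5) = 25.4 m north and 359.8 − (356.3) = 3.5 m east.
Residual distance = √(25.4² + 3.5²) = 25.7 m.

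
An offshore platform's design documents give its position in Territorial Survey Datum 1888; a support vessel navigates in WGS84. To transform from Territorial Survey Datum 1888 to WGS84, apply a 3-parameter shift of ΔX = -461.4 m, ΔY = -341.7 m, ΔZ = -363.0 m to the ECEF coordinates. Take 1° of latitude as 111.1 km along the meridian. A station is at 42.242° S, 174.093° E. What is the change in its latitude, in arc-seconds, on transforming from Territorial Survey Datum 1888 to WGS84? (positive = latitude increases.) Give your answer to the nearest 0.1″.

Δφ = 0.5″

sin φ = -0.672263, cos φ = 0.740312, sin λ = 0.102914, cos λ = -0.994690.
North component: ΔN = −sin φ cos λ·ΔX − sin φ sin λ·ΔY + cos φ·ΔZ = −(-0.672263)(-0.994690)(-461.4) − (-0.672263)(0.102914)(-341.7) + (0.740312)(-363.0) = 16.16 m.
1° of latitude spans 111100 m, so Δφ = 16.16 / 111100 × 3600 = 0.524″.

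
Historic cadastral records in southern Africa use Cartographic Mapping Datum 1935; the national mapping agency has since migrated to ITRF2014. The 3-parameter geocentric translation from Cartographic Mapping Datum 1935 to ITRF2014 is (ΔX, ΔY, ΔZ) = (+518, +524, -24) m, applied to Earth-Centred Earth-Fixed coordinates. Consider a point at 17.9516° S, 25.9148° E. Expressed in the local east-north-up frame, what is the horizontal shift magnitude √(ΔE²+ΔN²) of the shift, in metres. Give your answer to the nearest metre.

At φ = -17.9516°, λ = 25.9148°: sin φ = -0.308213, cos φ = 0.951317, sin λ = 0.437034, cos λ = 0.899445.
ΔE = −sin λ·ΔX + cos λ·ΔY = −(0.437034)·(518) + (0.899445)·(524) = 244.93 m.
ΔN = −sin φ cos λ·ΔX − sin φ sin λ·ΔY + cos φ·ΔZ = −(-0.308213)(0.899445)(518) − (-0.308213)(0.437034)(524) + (0.951317)(-24) = 191.35 m.
Horizontal magnitude = √(ΔE² + ΔN²) = √(244.93² + 191.35²) = 310.81 m.

311 m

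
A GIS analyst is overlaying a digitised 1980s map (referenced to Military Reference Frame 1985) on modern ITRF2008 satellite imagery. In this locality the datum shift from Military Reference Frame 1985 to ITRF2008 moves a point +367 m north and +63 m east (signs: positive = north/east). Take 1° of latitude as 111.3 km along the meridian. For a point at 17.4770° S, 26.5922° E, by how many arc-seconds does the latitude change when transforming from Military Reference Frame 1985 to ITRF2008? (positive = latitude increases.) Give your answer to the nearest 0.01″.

Δφ = 11.87″

1° of latitude = 111.3 km, so Δφ = 367.0 / 111300 = 0.0032974° = 11.871″.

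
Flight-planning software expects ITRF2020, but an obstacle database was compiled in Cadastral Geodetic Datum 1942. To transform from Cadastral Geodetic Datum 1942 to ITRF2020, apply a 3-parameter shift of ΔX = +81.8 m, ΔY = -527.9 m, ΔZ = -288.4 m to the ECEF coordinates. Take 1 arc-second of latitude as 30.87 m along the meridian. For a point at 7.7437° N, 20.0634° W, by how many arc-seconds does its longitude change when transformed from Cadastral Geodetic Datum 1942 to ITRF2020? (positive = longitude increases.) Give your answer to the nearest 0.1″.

sin φ = 0.134742, cos φ = 0.990881, sin λ = -0.343060, cos λ = 0.939314.
East component: ΔE = −sin λ·ΔX + cos λ·ΔY = −(-0.343060)(81.8) + (0.939314)(-527.9) = -467.80 m.
1° of latitude spans 3600 × 30.87 = 111132 m; at latitude φ, 1° of longitude spans that × cos φ = 110118.6 m, so Δλ = -467.80 / 110118.6 × 3600 = -15.293″.

Δλ = -15.3″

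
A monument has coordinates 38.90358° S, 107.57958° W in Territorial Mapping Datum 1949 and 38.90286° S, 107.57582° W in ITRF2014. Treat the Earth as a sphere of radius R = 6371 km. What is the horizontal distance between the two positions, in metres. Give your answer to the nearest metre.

Δφ = -38.90286° − -38.90358° = +0.00072°; Δλ = -107.57582° − -107.57958° = +0.00376°.
1° along a meridian = πR/180 = 111195 m.
ΔN = Δφ × 111195 = 80.1 m; ΔE = Δλ × 111195 × cos(-38.90358°) = +0.00376 × 111195 × 0.778204 = 325.4 m.
Distance = √(ΔE² + ΔN²) = √(325.4² + 80.1²) = 335.1 m.

335 m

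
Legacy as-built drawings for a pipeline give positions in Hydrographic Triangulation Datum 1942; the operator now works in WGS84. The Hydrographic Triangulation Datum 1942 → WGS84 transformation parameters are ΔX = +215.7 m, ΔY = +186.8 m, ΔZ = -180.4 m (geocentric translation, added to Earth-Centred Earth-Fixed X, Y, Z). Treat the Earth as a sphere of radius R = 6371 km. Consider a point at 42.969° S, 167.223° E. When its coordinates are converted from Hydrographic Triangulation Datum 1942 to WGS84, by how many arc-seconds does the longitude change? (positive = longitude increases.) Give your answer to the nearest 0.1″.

Δλ = -10.2″

sin φ = -0.681603, cos φ = 0.731723, sin λ = 0.221157, cos λ = -0.975238.
East component: ΔE = −sin λ·ΔX + cos λ·ΔY = −(0.221157)(215.7) + (-0.975238)(186.8) = -229.88 m.
1° of latitude spans πR/180 = 111195 m; at latitude φ, 1° of longitude spans that × cos φ = 81363.8 m, so Δλ = -229.88 / 81363.8 × 3600 = -10.171″.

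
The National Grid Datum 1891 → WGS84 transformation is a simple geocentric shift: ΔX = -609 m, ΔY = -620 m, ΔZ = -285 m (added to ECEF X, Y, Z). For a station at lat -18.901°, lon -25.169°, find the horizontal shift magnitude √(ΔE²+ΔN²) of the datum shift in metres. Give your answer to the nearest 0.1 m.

The local east axis at (φ, λ) is (−sin λ, cos λ, 0), so ΔE = −sin(-25.169°)·(-609) + cos(-25.169°)·(-620) = -820.14 m.
The local north axis is (−sin φ cos λ, −sin φ sin λ, cos φ), giving ΔN = -178.546 + 85.415 − 269.633 = -362.76 m.
Horizontal magnitude = √(ΔE² + ΔN²) = √((-820.14)² + (-362.76)²) = 896.78 m.

896.8 m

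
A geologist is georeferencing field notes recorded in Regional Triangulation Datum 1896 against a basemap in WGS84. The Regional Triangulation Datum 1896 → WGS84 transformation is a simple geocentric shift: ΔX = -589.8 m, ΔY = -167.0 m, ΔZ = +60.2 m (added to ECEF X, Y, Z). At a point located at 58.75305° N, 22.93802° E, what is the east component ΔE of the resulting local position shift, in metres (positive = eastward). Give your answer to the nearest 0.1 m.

ΔE = 76.1 m

The local east axis at (φ, λ) is (−sin λ, cos λ, 0), so ΔE = −sin(22.93802°)·(-589.8) + cos(22.93802°)·(-167.0) = 76.07 m.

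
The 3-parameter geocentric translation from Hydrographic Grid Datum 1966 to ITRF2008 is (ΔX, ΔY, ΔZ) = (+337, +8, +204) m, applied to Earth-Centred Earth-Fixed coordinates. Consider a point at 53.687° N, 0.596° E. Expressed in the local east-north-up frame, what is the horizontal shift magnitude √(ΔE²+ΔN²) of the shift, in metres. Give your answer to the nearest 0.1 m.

The local east axis at (φ, λ) is (−sin λ, cos λ, 0), so ΔE = −sin(0.596°)·337 + cos(0.596°)·8 = 4.49 m.
The local north axis is (−sin φ cos λ, −sin φ sin λ, cos φ), giving ΔN = -271.538 − 0.067 + 120.808 = -150.80 m.
Horizontal magnitude = √(ΔE² + ΔN²) = √(4.49² + (-150.80)²) = 150.86 m.

150.9 m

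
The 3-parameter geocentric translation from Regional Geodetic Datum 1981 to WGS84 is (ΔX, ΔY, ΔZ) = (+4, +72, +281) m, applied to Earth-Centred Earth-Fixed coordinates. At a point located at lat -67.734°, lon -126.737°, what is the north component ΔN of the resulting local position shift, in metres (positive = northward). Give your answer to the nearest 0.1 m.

ΔN = 50.9 m

At φ = -67.734°, λ = -126.737°: sin φ = -0.925435, cos φ = 0.378907, sin λ = -0.801390, cos λ = -0.598143.
ΔN = −sin φ cos λ·ΔX − sin φ sin λ·ΔY + cos φ·ΔZ = −(-0.925435)(-0.598143)(4) − (-0.925435)(-0.801390)(72) + (0.378907)(281) = 50.86 m.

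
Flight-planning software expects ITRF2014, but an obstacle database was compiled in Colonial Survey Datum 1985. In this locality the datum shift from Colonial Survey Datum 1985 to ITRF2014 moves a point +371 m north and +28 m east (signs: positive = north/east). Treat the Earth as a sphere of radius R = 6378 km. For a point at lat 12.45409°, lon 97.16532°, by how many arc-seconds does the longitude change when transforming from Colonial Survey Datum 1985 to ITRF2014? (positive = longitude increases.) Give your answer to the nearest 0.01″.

Δλ = 0.93″

At latitude 12.45409°, cos φ = 0.976469.
One radian of longitude at latitude φ spans R cos φ, so Δλ = ΔE / (R cos φ) = 28.0 / (6378000 × 0.976469) = 4.4959e-06 rad = 0.927″.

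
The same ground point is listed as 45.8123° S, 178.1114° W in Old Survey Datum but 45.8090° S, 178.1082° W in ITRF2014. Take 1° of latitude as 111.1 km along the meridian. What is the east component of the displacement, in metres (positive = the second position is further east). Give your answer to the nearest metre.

ΔE = 248 m

Δφ = -45.8090° − -45.8123° = +0.0033°; Δλ = -178.1082° − -178.1114° = +0.0032°.
ΔN = Δφ × 111100 = 366.6 m; ΔE = Δλ × 111100 × cos(-45.8123°) = +0.0032 × 111100 × 0.697011 = 247.8 m.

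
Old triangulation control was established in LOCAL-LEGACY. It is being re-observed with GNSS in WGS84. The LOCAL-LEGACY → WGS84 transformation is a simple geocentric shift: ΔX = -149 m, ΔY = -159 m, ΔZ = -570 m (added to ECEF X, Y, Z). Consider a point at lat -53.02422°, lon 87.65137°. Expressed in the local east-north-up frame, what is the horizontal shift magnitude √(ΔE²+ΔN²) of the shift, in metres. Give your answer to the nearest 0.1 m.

At φ = -53.02422°, λ = 87.65137°: sin φ = -0.798890, cos φ = 0.601477, sin λ = 0.999160, cos λ = 0.040980.
ΔE = −sin λ·ΔX + cos λ·ΔY = −(0.999160)·(-149) + (0.040980)·(-159) = 142.36 m.
ΔN = −sin φ cos λ·ΔX − sin φ sin λ·ΔY + cos φ·ΔZ = −(-0.798890)(0.040980)(-149) − (-0.798890)(0.999160)(-159) + (0.601477)(-570) = -474.64 m.
Horizontal magnitude = √(ΔE² + ΔN²) = √(142.36² + (-474.64)²) = 495.53 m.

495.5 m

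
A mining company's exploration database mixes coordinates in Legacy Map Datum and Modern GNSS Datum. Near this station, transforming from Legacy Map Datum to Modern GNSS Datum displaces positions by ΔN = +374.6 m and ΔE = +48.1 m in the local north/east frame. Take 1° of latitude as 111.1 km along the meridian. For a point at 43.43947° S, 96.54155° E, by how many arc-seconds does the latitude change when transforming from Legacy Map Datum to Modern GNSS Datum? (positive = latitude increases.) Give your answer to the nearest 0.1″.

1° of latitude = 111.1 km, so Δφ = 374.6 / 111100 = 0.0033717° = 12.138″.

Δφ = 12.1″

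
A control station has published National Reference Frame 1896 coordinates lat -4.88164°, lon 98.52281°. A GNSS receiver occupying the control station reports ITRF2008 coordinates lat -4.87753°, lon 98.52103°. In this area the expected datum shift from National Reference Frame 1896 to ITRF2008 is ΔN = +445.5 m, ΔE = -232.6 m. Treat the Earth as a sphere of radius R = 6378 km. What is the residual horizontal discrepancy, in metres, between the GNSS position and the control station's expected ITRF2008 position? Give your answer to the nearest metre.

37 m

Observed coordinate differences: Δφ = +0.00411°, Δλ = -0.00178°.
Converting to metres (1° lat = 111317 m, cos φ = 0.996373): observed ΔN = 457.5 m, observed ΔE = -197.4 m.
Subtracting the expected shift leaves a residual of 457.5 − (445.5) = 12.0 m north and -197.4 − (-232.6) = 35.2 m east.
Residual distance = √(12.0² + 35.2²) = 37.2 m.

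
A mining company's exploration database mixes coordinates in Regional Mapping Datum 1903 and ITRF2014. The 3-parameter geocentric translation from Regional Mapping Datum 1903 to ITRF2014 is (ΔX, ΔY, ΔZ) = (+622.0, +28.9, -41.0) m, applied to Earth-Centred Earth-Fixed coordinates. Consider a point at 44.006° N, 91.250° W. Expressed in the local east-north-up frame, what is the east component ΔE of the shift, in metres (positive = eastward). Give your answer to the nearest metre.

ΔE = 621 m

The local east axis at (φ, λ) is (−sin λ, cos λ, 0), so ΔE = −sin(-91.250°)·622.0 + cos(-91.250°)·28.9 = 621.22 m.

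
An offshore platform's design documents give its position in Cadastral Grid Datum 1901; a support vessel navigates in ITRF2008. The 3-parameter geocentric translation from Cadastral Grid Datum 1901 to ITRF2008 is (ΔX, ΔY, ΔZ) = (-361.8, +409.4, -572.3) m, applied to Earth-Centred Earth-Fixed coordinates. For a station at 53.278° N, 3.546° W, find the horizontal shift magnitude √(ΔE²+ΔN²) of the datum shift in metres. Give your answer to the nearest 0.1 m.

The local east axis at (φ, λ) is (−sin λ, cos λ, 0), so ΔE = −sin(-3.546°)·(-361.8) + cos(-3.546°)·409.4 = 386.24 m.
The local north axis is (−sin φ cos λ, −sin φ sin λ, cos φ), giving ΔN = 289.444 + 20.296 − 342.197 = -32.46 m.
Horizontal magnitude = √(ΔE² + ΔN²) = √(386.24² + (-32.46)²) = 387.60 m.

387.6 m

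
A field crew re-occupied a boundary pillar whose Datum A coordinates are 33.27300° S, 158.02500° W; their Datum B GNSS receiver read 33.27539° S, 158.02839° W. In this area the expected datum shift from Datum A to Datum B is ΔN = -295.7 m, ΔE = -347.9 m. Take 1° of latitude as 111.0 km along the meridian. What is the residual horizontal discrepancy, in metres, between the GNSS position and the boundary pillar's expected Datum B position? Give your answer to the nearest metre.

Observed coordinate differences: Δφ = -0.00239°, Δλ = -0.00339°.
Converting to metres (1° lat = 111000 m, cos φ = 0.836066): observed ΔN = -265.3 m, observed ΔE = -314.6 m.
Subtracting the expected shift leaves a residual of -265.3 − (-295.7) = 30.4 m north and -314.6 − (-347.9) = 33.3 m east.
Residual distance = √(30.4² + 33.3²) = 45.1 m.

45 m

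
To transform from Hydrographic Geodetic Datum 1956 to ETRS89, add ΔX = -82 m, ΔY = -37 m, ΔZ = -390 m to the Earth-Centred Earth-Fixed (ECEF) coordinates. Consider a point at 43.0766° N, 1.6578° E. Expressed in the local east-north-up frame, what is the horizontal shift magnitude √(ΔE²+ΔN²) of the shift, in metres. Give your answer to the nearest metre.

At φ = 43.0766°, λ = 1.6578°: sin φ = 0.682976, cos φ = 0.730441, sin λ = 0.028930, cos λ = 0.999581.
ΔE = −sin λ·ΔX + cos λ·ΔY = −(0.028930)·(-82) + (0.999581)·(-37) = -34.61 m.
ΔN = −sin φ cos λ·ΔX − sin φ sin λ·ΔY + cos φ·ΔZ = −(0.682976)(0.999581)(-82) − (0.682976)(0.028930)(-37) + (0.730441)(-390) = -228.16 m.
Horizontal magnitude = √(ΔE² + ΔN²) = √((-34.61)² + (-228.16)²) = 230.77 m.

231 m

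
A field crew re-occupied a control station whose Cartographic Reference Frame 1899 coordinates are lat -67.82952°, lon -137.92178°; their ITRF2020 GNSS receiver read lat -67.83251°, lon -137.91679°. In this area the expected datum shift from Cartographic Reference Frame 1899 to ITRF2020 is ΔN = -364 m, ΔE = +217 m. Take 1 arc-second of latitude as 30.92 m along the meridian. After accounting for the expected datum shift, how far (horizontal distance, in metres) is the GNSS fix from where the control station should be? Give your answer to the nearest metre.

Observed coordinate differences: Δφ = -0.00299°, Δλ = +0.00499°.
Converting to metres (1° lat = 111312 m, cos φ = 0.377364): observed ΔN = -332.8 m, observed ΔE = 209.6 m.
Subtracting the expected shift leaves a residual of -332.8 − (-364) = 31.2 m north and 209.6 − (217) = -7.4 m east.
Residual distance = √(31.2² + (-7.4)²) = 32.0 m.

32 m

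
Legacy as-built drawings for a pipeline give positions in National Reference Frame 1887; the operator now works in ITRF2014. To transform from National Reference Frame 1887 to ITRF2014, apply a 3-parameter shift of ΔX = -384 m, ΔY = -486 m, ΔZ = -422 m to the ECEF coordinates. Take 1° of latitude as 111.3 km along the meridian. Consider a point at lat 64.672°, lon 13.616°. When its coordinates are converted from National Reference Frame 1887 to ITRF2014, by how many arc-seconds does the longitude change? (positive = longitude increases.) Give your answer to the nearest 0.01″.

sin φ = 0.903874, cos φ = 0.427800, sin λ = 0.235414, cos λ = 0.971895.
East component: ΔE = −sin λ·ΔX + cos λ·ΔY = −(0.235414)(-384) + (0.971895)(-486) = -381.94 m.
1° of latitude spans 111300 m; at latitude φ, 1° of longitude spans that × cos φ = 47614.1 m, so Δλ = -381.94 / 47614.1 × 3600 = -28.878″.

Δλ = -28.88″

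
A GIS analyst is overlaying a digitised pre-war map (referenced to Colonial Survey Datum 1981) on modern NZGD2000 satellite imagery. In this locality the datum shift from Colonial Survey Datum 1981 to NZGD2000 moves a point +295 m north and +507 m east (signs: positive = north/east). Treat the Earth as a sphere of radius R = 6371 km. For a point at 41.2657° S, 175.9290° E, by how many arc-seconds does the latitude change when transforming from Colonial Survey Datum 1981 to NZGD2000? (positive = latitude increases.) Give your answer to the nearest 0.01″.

Δφ = 9.55″

On a sphere of radius R, 1 rad of latitude = R, so Δφ = ΔN / R = 295.0 / 6371000 = 4.6304e-05 rad = 9.551″.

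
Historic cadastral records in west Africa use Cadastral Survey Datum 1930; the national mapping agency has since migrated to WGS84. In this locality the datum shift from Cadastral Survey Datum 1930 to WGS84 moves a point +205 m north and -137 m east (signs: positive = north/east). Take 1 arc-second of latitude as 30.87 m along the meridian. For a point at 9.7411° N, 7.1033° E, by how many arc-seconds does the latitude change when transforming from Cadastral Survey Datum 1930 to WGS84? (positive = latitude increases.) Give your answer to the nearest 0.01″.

1″ of latitude = 30.87 m, so Δφ = 205.0 / 30.87 = 6.641″.

Δφ = 6.64″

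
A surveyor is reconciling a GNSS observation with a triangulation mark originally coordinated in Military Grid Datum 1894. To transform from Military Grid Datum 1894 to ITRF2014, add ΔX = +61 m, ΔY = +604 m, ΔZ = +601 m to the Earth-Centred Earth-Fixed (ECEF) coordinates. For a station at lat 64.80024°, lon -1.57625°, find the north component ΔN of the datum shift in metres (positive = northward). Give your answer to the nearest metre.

At φ = 64.80024°, λ = -1.57625°: sin φ = 0.904829, cos φ = 0.425776, sin λ = -0.027507, cos λ = 0.999622.
ΔN = −sin φ cos λ·ΔX − sin φ sin λ·ΔY + cos φ·ΔZ = −(0.904829)(0.999622)(61) − (0.904829)(-0.027507)(604) + (0.425776)(601) = 215.75 m.

ΔN = 216 m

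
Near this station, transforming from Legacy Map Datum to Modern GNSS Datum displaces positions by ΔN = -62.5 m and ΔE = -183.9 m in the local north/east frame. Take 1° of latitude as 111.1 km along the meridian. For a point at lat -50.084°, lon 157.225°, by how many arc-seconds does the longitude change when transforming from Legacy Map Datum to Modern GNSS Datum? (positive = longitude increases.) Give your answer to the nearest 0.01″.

Δλ = -9.29″

At latitude -50.084°, cos φ = 0.641664.
1° of longitude at this latitude = 111.1 × cos φ = 71.29 km, so Δλ = -183.9 / 71288.9 = -0.0025796° = -9.287″.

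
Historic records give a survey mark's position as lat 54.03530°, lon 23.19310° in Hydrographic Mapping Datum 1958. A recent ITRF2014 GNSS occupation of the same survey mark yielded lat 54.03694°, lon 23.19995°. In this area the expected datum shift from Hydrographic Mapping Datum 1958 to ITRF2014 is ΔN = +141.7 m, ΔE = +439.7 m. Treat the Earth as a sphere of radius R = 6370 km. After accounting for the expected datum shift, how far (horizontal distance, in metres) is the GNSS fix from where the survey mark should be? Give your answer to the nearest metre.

Observed coordinate differences: Δφ = +0.00164°, Δλ = +0.00685°.
Converting to metres (1° lat = 111177 m, cos φ = 0.587287): observed ΔN = 182.3 m, observed ΔE = 447.3 m.
Subtracting the expected shift leaves a residual of 182.3 − (141.7) = 40.6 m north and 447.3 − (439.7) = 7.6 m east.
Residual distance = √(40.6² + 7.6²) = 41.3 m.

41 m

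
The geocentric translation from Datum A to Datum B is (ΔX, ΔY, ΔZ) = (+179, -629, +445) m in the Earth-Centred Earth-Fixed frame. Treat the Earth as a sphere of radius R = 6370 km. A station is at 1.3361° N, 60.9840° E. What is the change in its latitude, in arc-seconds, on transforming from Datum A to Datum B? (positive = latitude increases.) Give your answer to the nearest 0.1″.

Δφ = 14.8″

sin φ = 0.023317, cos φ = 0.999728, sin λ = 0.874484, cos λ = 0.485054.
North component: ΔN = −sin φ cos λ·ΔX − sin φ sin λ·ΔY + cos φ·ΔZ = −(0.023317)(0.485054)(179) − (0.023317)(0.874484)(-629) + (0.999728)(445) = 455.68 m.
1° of latitude spans πR/180 = 111177 m, so Δφ = 455.68 / 111177 × 3600 = 14.755″.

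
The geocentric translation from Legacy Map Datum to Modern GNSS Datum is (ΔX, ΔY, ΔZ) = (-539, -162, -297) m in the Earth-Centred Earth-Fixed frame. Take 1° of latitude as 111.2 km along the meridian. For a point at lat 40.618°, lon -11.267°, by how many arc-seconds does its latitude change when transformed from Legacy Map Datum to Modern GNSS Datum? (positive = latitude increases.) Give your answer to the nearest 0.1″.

sin φ = 0.651013, cos φ = 0.759067, sin λ = -0.195381, cos λ = 0.980727.
North component: ΔN = −sin φ cos λ·ΔX − sin φ sin λ·ΔY + cos φ·ΔZ = −(0.651013)(0.980727)(-539) − (0.651013)(-0.195381)(-162) + (0.759067)(-297) = 98.08 m.
1° of latitude spans 111200 m, so Δφ = 98.08 / 111200 × 3600 = 3.175″.

Δφ = 3.2″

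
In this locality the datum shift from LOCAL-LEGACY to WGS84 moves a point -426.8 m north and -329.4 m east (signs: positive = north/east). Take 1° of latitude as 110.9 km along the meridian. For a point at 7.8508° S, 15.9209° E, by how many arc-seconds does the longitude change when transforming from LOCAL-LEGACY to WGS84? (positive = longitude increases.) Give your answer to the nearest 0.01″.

At latitude -7.8508°, cos φ = 0.990627.
1° of longitude at this latitude = 110.9 × cos φ = 109.86 km, so Δλ = -329.4 / 109860.5 = -0.0029983° = -10.794″.

Δλ = -10.79″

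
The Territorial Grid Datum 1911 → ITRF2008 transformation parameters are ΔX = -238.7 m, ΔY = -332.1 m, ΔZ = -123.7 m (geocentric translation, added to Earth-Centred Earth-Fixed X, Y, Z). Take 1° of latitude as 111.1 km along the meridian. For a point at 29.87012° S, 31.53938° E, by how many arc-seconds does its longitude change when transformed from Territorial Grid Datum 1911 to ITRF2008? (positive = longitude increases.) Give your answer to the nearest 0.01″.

sin φ = -0.498036, cos φ = 0.867157, sin λ = 0.523084, cos λ = 0.852281.
East component: ΔE = −sin λ·ΔX + cos λ·ΔY = −(0.523084)(-238.7) + (0.852281)(-332.1) = -158.18 m.
1° of latitude spans 111100 m; at latitude φ, 1° of longitude spans that × cos φ = 96341.1 m, so Δλ = -158.18 / 96341.1 × 3600 = -5.911″.

Δλ = -5.91″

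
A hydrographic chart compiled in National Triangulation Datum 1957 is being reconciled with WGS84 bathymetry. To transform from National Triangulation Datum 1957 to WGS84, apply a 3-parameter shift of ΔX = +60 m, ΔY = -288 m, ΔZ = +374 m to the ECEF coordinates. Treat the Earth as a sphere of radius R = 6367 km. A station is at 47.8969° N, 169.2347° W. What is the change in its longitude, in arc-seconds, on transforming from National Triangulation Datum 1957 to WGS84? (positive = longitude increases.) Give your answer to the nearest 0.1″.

Δλ = 14.2″

sin φ = 0.741940, cos φ = 0.670467, sin λ = -0.186786, cos λ = -0.982401.
East component: ΔE = −sin λ·ΔX + cos λ·ΔY = −(-0.186786)(60) + (-0.982401)(-288) = 294.14 m.
1° of latitude spans πR/180 = 111125 m; at latitude φ, 1° of longitude spans that × cos φ = 74505.7 m, so Δλ = 294.14 / 74505.7 × 3600 = 14.212″.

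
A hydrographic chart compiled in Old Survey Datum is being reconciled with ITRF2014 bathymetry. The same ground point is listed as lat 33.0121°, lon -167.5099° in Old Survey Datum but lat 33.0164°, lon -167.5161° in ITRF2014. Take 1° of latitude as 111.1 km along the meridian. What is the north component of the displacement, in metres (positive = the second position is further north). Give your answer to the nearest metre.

Δφ = 33.0164° − 33.0121° = +0.0043°; Δλ = -167.5161° − -167.5099° = -0.0062°.
ΔN = Δφ × 111100 = 477.7 m; ΔE = Δλ × 111100 × cos(33.0121°) = -0.0062 × 111100 × 0.838556 = -577.6 m.

ΔN = 478 m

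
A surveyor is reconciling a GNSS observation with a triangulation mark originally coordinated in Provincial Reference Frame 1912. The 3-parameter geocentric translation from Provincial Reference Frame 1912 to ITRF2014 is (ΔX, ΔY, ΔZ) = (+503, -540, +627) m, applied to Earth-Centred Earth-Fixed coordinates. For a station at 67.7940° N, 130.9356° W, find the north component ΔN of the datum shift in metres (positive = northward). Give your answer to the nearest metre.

The local north axis is (−sin φ cos λ, −sin φ sin λ, cos φ), giving ΔN = 305.127 − 377.685 + 236.967 = 164.41 m.

ΔN = 164 m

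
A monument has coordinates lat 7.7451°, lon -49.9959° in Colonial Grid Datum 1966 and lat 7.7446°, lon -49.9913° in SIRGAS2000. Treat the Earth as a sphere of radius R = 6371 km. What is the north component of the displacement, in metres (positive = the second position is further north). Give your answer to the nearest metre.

Δφ = 7.7446° − 7.7451° = -0.0005°; Δλ = -49.9913° − -49.9959° = +0.0046°.
1° along a meridian = πR/180 = 111195 m.
ΔN = Δφ × 111195 = -55.6 m; ΔE = Δλ × 111195 × cos(7.7451°) = +0.0046 × 111195 × 0.990877 = 506.8 m.

ΔN = -56 m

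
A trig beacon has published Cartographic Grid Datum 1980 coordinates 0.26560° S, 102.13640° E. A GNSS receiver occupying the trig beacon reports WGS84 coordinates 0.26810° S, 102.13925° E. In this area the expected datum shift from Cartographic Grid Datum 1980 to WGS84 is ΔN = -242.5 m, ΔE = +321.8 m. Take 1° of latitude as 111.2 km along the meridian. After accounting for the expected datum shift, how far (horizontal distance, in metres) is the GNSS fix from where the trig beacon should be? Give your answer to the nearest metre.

Observed coordinate differences: Δφ = -0.00250°, Δλ = +0.00285°.
Converting to metres (1° lat = 111200 m, cos φ = 0.999989): observed ΔN = -278.0 m, observed ΔE = 316.9 m.
Subtracting the expected shift leaves a residual of -278.0 − (-242.5) = -35.5 m north and 316.9 − (321.8) = -4.9 m east.
Residual distance = √((-35.5)² + (-4.9)²) = 35.8 m.

36 m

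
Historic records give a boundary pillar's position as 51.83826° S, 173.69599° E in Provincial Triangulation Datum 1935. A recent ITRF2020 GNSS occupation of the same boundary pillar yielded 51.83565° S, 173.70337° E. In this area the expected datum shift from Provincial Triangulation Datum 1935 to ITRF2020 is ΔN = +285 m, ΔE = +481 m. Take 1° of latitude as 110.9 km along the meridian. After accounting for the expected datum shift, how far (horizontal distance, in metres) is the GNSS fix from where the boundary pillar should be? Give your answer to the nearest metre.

Observed coordinate differences: Δφ = +0.00261°, Δλ = +0.00738°.
Converting to metres (1° lat = 110900 m, cos φ = 0.617883): observed ΔN = 289.4 m, observed ΔE = 505.7 m.
Subtracting the expected shift leaves a residual of 289.4 − (285) = 4.4 m north and 505.7 − (481) = 24.7 m east.
Residual distance = √(4.4² + 24.7²) = 25.1 m.

25 m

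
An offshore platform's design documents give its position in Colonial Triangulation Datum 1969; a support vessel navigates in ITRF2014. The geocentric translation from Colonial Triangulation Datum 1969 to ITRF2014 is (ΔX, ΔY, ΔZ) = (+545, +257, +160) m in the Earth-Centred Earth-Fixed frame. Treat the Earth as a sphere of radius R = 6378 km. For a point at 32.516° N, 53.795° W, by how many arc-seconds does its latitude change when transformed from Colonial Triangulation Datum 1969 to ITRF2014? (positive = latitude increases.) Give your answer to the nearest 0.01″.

Δφ = 2.37″

sin φ = 0.537535, cos φ = 0.843241, sin λ = -0.806909, cos λ = 0.590676.
North component: ΔN = −sin φ cos λ·ΔX − sin φ sin λ·ΔY + cos φ·ΔZ = −(0.537535)(0.590676)(545) − (0.537535)(-0.806909)(257) + (0.843241)(160) = 73.35 m.
1° of latitude spans πR/180 = 111317 m, so Δφ = 73.35 / 111317 × 3600 = 2.372″.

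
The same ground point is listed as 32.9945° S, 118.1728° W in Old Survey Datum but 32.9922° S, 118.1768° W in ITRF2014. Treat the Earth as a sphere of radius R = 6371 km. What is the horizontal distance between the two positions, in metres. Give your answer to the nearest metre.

452 m

Δφ = -32.9922° − -32.9945° = +0.0023°; Δλ = -118.1768° − -118.1728° = -0.0040°.
1° along a meridian = πR/180 = 111195 m.
ΔN = Δφ × 111195 = 255.7 m; ΔE = Δλ × 111195 × cos(-32.9945°) = -0.0040 × 111195 × 0.838723 = -373.0 m.
Distance = √(ΔE² + ΔN²) = √((-373.0)² + 255.7²) = 452.3 m.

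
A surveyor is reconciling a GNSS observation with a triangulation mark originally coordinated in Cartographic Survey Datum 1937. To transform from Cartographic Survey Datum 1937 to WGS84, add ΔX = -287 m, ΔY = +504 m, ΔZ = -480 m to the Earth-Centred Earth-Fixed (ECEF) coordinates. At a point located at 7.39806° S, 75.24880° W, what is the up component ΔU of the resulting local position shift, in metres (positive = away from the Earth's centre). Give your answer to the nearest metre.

ΔU = -494 m

The local up (radial) axis is (cos φ cos λ, cos φ sin λ, sin φ), giving ΔU = -72.468 − 483.331 + 61.806 = -493.99 m.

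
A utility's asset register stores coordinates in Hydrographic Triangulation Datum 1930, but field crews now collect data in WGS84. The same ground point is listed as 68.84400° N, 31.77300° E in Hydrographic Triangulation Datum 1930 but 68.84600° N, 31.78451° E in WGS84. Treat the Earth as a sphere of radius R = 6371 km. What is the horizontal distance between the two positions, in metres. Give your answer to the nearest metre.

513 m

Δφ = 68.84600° − 68.84400° = +0.00200°; Δλ = 31.78451° − 31.77300° = +0.01151°.
1° along a meridian = πR/180 = 111195 m.
ΔN = Δφ × 111195 = 222.4 m; ΔE = Δλ × 111195 × cos(68.84400°) = +0.01151 × 111195 × 0.360908 = 461.9 m.
Distance = √(ΔE² + ΔN²) = √(461.9² + 222.4²) = 512.7 m.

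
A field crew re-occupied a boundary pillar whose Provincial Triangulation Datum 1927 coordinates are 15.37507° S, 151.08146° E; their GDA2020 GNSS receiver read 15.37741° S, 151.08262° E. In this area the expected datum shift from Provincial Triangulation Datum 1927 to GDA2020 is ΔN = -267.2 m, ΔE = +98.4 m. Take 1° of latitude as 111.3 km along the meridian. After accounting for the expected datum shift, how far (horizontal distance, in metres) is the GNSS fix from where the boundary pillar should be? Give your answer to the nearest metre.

Observed coordinate differences: Δφ = -0.00234°, Δλ = +0.00116°.
Converting to metres (1° lat = 111300 m, cos φ = 0.964211): observed ΔN = -260.4 m, observed ΔE = 124.5 m.
Subtracting the expected shift leaves a residual of -260.4 − (-267.2) = 6.8 m north and 124.5 − (98.4) = 26.1 m east.
Residual distance = √(6.8² + 26.1²) = 26.9 m.

27 m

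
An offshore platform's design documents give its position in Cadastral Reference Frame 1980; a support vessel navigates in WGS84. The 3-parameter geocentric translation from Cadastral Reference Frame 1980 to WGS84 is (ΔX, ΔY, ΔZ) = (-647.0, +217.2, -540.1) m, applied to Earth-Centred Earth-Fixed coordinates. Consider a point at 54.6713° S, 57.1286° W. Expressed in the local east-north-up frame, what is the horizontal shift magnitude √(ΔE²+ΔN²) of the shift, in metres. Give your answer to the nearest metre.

At φ = -54.6713°, λ = -57.1286°: sin φ = -0.815848, cos φ = 0.578266, sin λ = -0.839891, cos λ = 0.542755.
ΔE = −sin λ·ΔX + cos λ·ΔY = −(-0.839891)·(-647.0) + (0.542755)·(217.2) = -425.52 m.
ΔN = −sin φ cos λ·ΔX − sin φ sin λ·ΔY + cos φ·ΔZ = −(-0.815848)(0.542755)(-647.0) − (-0.815848)(-0.839891)(217.2) + (0.578266)(-540.1) = -747.65 m.
Horizontal magnitude = √(ΔE² + ΔN²) = √((-425.52)² + (-747.65)²) = 860.26 m.

860 m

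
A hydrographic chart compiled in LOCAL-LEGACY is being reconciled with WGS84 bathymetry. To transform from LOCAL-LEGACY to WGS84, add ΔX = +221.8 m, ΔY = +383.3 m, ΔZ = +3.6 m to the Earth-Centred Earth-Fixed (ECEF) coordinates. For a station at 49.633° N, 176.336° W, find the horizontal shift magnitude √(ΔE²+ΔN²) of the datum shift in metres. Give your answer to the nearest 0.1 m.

414.3 m

At φ = 49.633°, λ = -176.336°: sin φ = 0.761911, cos φ = 0.647681, sin λ = -0.063905, cos λ = -0.997956.
ΔE = −sin λ·ΔX + cos λ·ΔY = −(-0.063905)·(221.8) + (-0.997956)·(383.3) = -368.34 m.
ΔN = −sin φ cos λ·ΔX − sin φ sin λ·ΔY + cos φ·ΔZ = −(0.761911)(-0.997956)(221.8) − (0.761911)(-0.063905)(383.3) + (0.647681)(3.6) = 189.64 m.
Horizontal magnitude = √(ΔE² + ΔN²) = √((-368.34)² + 189.64²) = 414.29 m.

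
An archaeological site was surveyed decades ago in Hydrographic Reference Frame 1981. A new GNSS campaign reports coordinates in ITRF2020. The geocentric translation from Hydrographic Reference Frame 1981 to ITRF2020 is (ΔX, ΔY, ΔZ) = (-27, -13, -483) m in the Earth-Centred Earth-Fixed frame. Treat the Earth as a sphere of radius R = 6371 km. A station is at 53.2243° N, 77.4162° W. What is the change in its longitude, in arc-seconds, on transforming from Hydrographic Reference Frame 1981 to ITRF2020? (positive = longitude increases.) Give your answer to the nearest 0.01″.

Δλ = -1.58″

sin φ = 0.800985, cos φ = 0.598684, sin λ = -0.975978, cos λ = 0.217867.
East component: ΔE = −sin λ·ΔX + cos λ·ΔY = −(-0.975978)(-27) + (0.217867)(-13) = -29.18 m.
1° of latitude spans πR/180 = 111195 m; at latitude φ, 1° of longitude spans that × cos φ = 66570.6 m, so Δλ = -29.18 / 66570.6 × 3600 = -1.578″.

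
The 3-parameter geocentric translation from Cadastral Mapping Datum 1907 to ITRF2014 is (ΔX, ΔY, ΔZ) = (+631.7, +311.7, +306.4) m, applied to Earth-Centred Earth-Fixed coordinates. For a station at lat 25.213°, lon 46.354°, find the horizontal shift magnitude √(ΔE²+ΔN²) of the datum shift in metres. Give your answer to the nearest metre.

The local east axis at (φ, λ) is (−sin λ, cos λ, 0), so ΔE = −sin(46.354°)·631.7 + cos(46.354°)·311.7 = -241.97 m.
The local north axis is (−sin φ cos λ, −sin φ sin λ, cos φ), giving ΔN = -185.729 − 96.082 + 277.209 = -4.60 m.
Horizontal magnitude = √(ΔE² + ΔN²) = √((-241.97)² + (-4.60)²) = 242.02 m.

242 m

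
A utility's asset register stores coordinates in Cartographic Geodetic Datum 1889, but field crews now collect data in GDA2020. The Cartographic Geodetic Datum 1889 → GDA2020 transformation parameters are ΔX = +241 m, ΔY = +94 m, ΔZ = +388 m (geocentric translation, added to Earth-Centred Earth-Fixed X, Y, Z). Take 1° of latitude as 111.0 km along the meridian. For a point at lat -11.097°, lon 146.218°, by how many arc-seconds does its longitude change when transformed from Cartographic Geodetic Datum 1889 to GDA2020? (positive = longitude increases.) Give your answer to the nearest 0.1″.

sin φ = -0.192471, cos φ = 0.981303, sin λ = 0.556035, cos λ = -0.831159.
East component: ΔE = −sin λ·ΔX + cos λ·ΔY = −(0.556035)(241) + (-0.831159)(94) = -212.13 m.
1° of latitude spans 111000 m; at latitude φ, 1° of longitude spans that × cos φ = 108924.6 m, so Δλ = -212.13 / 108924.6 × 3600 = -7.011″.

Δλ = -7.0″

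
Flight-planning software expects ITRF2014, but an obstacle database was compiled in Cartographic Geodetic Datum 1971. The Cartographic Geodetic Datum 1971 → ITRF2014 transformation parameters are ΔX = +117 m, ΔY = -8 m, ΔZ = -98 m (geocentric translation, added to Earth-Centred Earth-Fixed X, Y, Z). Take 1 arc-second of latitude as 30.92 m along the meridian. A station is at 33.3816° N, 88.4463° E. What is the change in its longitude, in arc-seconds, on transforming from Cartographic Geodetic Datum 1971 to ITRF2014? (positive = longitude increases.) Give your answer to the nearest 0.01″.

sin φ = 0.550213, cos φ = 0.835025, sin λ = 0.999632, cos λ = 0.027114.
East component: ΔE = −sin λ·ΔX + cos λ·ΔY = −(0.999632)(117) + (0.027114)(-8) = -117.17 m.
1° of latitude spans 3600 × 30.92 = 111312 m; at latitude φ, 1° of longitude spans that × cos φ = 92948.3 m, so Δλ = -117.17 / 92948.3 × 3600 = -4.538″.

Δλ = -4.54″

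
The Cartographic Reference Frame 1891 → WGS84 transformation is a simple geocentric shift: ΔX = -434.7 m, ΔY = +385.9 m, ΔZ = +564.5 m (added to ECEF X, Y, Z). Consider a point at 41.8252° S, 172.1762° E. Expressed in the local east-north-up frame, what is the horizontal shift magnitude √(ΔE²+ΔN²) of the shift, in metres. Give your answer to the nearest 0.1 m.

810.1 m

The local east axis at (φ, λ) is (−sin λ, cos λ, 0), so ΔE = −sin(172.1762°)·(-434.7) + cos(172.1762°)·385.9 = -323.13 m.
The local north axis is (−sin φ cos λ, −sin φ sin λ, cos φ), giving ΔN = 287.186 + 35.031 + 420.656 = 742.87 m.
Horizontal magnitude = √(ΔE² + ΔN²) = √((-323.13)² + 742.87²) = 810.11 m.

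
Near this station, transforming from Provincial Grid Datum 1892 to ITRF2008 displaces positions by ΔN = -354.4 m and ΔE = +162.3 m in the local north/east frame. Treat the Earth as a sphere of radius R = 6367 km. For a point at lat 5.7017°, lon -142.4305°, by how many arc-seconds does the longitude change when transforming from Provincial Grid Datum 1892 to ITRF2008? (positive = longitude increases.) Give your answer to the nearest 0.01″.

Δλ = 5.28″

At latitude 5.7017°, cos φ = 0.995053.
One radian of longitude at latitude φ spans R cos φ, so Δλ = ΔE / (R cos φ) = 162.3 / (6367000 × 0.995053) = 2.5618e-05 rad = 5.284″.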